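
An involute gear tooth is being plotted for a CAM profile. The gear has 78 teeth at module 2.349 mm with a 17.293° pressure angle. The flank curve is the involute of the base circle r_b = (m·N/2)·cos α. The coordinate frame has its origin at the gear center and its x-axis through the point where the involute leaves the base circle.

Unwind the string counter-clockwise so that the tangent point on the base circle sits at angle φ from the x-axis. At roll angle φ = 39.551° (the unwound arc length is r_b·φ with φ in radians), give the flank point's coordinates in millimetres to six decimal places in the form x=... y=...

pitch radius r_p = m·N/2 = 2.349·78/2 = 91.611000
base radius r_b = r_p·cos α = 91.611000·cos 17.293° = 87.469919
roll angle φ = 39.551° = 0.69029517 rad
x = r_b·(cos φ + φ·sin φ) = 87.469919·(0.77105809 + 0.69029517·0.63676481) = 105.892288
y = r_b·(sin φ − φ·cos φ) = 87.469919·(0.63676481 − 0.69029517·0.77105809) = 9.141230

x=105.892288 y=9.141230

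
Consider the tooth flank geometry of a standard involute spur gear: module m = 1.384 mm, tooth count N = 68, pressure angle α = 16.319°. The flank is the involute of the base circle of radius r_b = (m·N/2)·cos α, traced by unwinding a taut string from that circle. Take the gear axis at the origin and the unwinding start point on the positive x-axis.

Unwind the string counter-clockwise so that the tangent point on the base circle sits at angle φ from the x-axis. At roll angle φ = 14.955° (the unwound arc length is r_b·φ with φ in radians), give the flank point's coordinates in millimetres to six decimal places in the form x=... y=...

x=46.672458 y=0.265867

pitch radius r_p = m·N/2 = 1.384·68/2 = 47.056000
base radius r_b = r_p·cos α = 47.056000·cos 16.319° = 45.160216
roll angle φ = 14.955° = 0.26101399 rad
x = r_b·(cos φ + φ·sin φ) = 45.160216·(0.96612880 + 0.26101399·0.25806033) = 46.672458
y = r_b·(sin φ − φ·cos φ) = 45.160216·(0.25806033 − 0.26101399·0.96612880) = 0.265867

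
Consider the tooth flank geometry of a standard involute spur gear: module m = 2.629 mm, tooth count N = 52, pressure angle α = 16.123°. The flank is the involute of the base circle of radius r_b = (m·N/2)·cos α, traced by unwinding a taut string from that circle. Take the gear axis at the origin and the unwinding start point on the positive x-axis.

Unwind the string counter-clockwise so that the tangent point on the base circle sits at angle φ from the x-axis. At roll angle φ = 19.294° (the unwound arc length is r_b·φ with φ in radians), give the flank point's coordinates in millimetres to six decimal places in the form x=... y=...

x=69.283715 y=0.826384

pitch radius r_p = m·N/2 = 2.629·52/2 = 68.354000
base radius r_b = r_p·cos α = 68.354000·cos 16.123° = 65.665484
roll angle φ = 19.294° = 0.33674383 rad
x = r_b·(cos φ + φ·sin φ) = 65.665484·(0.94383556 + 0.33674383·0.33041556) = 69.283715
y = r_b·(sin φ − φ·cos φ) = 65.665484·(0.33041556 − 0.33674383·0.94383556) = 0.826384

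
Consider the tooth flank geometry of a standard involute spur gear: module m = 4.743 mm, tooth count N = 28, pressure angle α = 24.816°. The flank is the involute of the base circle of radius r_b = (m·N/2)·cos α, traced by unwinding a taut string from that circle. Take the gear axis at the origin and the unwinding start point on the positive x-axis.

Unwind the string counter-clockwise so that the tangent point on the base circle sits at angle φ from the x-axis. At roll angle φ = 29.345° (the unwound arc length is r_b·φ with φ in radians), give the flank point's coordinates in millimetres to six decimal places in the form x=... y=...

pitch radius r_p = m·N/2 = 4.743·28/2 = 66.402000
base radius r_b = r_p·cos α = 66.402000·cos 24.816° = 60.270460
roll angle φ = 29.345° = 0.51216687 rad
x = r_b·(cos φ + φ·sin φ) = 60.270460·(0.87168464 + 0.51216687·0.49006722) = 67.664490
y = r_b·(sin φ − φ·cos φ) = 60.270460·(0.49006722 − 0.51216687·0.87168464) = 2.628951

x=67.664490 y=2.628951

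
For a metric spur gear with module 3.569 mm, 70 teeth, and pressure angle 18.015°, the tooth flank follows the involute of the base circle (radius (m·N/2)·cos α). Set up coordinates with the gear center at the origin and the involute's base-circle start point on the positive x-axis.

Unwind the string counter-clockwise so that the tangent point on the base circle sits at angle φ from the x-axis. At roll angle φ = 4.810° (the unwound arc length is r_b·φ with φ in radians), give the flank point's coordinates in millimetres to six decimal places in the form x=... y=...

pitch radius r_p = m·N/2 = 3.569·70/2 = 124.915000
base radius r_b = r_p·cos α = 124.915000·cos 18.015° = 118.791115
roll angle φ = 4.810° = 0.08395034 rad
x = r_b·(cos φ + φ·sin φ) = 118.791115·(0.99647824 + 0.08395034·0.08385176) = 119.208977
y = r_b·(sin φ − φ·cos φ) = 118.791115·(0.08385176 − 0.08395034·0.99647824) = 0.023411

x=119.208977 y=0.023411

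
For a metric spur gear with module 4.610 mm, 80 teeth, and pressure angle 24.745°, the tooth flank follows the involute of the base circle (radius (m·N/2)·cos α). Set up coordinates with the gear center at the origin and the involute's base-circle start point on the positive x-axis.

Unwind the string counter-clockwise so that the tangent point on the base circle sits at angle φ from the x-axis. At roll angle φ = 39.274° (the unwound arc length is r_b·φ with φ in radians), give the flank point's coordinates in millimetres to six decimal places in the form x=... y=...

pitch radius r_p = m·N/2 = 4.610·80/2 = 184.400000
base radius r_b = r_p·cos α = 184.400000·cos 24.745° = 167.468338
roll angle φ = 39.274° = 0.68546061 rad
x = r_b·(cos φ + φ·sin φ) = 167.468338·(0.77412755 + 0.68546061·0.63302965) = 202.309194
y = r_b·(sin φ − φ·cos φ) = 167.468338·(0.63302965 − 0.68546061·0.77412755) = 17.148039

x=202.309194 y=17.148039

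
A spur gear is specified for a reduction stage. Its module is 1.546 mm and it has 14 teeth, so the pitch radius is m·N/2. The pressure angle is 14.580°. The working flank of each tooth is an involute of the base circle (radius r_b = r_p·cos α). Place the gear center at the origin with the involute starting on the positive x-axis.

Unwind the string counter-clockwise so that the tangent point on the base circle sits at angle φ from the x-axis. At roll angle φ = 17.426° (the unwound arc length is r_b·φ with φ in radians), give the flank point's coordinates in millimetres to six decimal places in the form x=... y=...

pitch radius r_p = m·N/2 = 1.546·14/2 = 10.822000
base radius r_b = r_p·cos α = 10.822000·cos 14.580° = 10.473500
roll angle φ = 17.426° = 0.30414108 rad
x = r_b·(cos φ + φ·sin φ) = 10.473500·(0.95410453 + 0.30414108·0.29947378) = 10.946764
y = r_b·(sin φ − φ·cos φ) = 10.473500·(0.29947378 − 0.30414108·0.95410453) = 0.097314

x=10.946764 y=0.097314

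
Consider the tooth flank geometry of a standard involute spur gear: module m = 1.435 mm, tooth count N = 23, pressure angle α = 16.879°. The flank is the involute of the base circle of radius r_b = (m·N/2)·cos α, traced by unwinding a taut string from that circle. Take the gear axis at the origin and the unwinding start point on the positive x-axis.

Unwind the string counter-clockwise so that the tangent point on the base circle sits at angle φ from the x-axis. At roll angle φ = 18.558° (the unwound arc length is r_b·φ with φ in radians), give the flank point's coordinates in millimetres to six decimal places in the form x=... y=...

x=16.598322 y=0.176997

pitch radius r_p = m·N/2 = 1.435·23/2 = 16.502500
base radius r_b = r_p·cos α = 16.502500·cos 16.879° = 15.791573
roll angle φ = 18.558° = 0.32389820 rad
x = r_b·(cos φ + φ·sin φ) = 15.791573·(0.94800196 + 0.32389820·0.31826447) = 16.598322
y = r_b·(sin φ − φ·cos φ) = 15.791573·(0.31826447 − 0.32389820·0.94800196) = 0.176997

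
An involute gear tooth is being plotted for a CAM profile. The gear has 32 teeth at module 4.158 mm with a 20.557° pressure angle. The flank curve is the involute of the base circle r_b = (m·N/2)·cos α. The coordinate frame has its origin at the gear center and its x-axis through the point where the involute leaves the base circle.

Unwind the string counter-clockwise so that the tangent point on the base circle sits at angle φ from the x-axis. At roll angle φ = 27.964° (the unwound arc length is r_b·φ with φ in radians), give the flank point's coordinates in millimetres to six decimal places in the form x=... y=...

x=69.274850 y=2.356994

pitch radius r_p = m·N/2 = 4.158·32/2 = 66.528000
base radius r_b = r_p·cos α = 66.528000·cos 20.557° = 62.291718
roll angle φ = 27.964° = 0.48806387 rad
x = r_b·(cos φ + φ·sin φ) = 62.291718·(0.88324240 + 0.48806387·0.46891670) = 69.274850
y = r_b·(sin φ − φ·cos φ) = 62.291718·(0.46891670 − 0.48806387·0.88324240) = 2.356994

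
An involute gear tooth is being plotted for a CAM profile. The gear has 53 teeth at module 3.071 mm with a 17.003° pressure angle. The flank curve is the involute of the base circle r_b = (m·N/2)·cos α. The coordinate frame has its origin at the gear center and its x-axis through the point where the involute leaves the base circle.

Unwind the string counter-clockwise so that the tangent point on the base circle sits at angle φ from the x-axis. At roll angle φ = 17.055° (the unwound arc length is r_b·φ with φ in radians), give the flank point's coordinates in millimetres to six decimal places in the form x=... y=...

pitch radius r_p = m·N/2 = 3.071·53/2 = 81.381500
base radius r_b = r_p·cos α = 81.381500·cos 17.003° = 77.824270
roll angle φ = 17.055° = 0.29766590 rad
x = r_b·(cos φ + φ·sin φ) = 77.824270·(0.95602366 + 0.29766590·0.29328956) = 81.196081
y = r_b·(sin φ − φ·cos φ) = 77.824270·(0.29328956 − 0.29766590·0.95602366) = 0.678154

x=81.196081 y=0.678154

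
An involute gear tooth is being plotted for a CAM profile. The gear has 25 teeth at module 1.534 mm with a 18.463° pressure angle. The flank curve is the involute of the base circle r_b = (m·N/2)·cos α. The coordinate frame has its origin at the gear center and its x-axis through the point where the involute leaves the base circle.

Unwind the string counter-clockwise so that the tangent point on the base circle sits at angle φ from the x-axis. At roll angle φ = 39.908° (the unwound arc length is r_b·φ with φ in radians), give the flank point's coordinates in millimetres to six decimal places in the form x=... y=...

pitch radius r_p = m·N/2 = 1.534·25/2 = 19.175000
base radius r_b = r_p·cos α = 19.175000·cos 18.463° = 18.188031
roll angle φ = 39.908° = 0.69652600 rad
x = r_b·(cos φ + φ·sin φ) = 18.188031·(0.76707558 + 0.69652600·0.64155674) = 22.079116
y = r_b·(sin φ − φ·cos φ) = 18.188031·(0.64155674 − 0.69652600·0.76707558) = 1.951006

x=22.079116 y=1.951006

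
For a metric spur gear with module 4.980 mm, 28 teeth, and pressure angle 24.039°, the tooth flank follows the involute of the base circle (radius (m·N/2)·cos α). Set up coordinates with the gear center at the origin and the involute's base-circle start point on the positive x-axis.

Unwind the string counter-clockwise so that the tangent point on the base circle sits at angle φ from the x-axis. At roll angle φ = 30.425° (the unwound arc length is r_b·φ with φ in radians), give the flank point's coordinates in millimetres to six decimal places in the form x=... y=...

pitch radius r_p = m·N/2 = 4.980·28/2 = 69.720000
base radius r_b = r_p·cos α = 69.720000·cos 24.039° = 63.673072
roll angle φ = 30.425° = 0.53101642 rad
x = r_b·(cos φ + φ·sin φ) = 63.673072·(0.86229279 + 0.53101642·0.50641006) = 72.027288
y = r_b·(sin φ − φ·cos φ) = 63.673072·(0.50641006 − 0.53101642·0.86229279) = 3.089317

x=72.027288 y=3.089317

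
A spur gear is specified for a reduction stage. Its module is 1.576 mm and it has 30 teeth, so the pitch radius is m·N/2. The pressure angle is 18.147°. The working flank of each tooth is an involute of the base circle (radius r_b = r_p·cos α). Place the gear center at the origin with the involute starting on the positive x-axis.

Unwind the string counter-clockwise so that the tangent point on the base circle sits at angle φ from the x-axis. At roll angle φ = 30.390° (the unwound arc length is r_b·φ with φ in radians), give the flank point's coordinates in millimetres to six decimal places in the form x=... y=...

x=25.405285 y=1.086240

pitch radius r_p = m·N/2 = 1.576·30/2 = 23.640000
base radius r_b = r_p·cos α = 23.640000·cos 18.147° = 22.464160
roll angle φ = 30.390° = 0.53040556 rad
x = r_b·(cos φ + φ·sin φ) = 22.464160·(0.86260198 + 0.53040556·0.50588322) = 25.405285
y = r_b·(sin φ − φ·cos φ) = 22.464160·(0.50588322 − 0.53040556·0.86260198) = 1.086240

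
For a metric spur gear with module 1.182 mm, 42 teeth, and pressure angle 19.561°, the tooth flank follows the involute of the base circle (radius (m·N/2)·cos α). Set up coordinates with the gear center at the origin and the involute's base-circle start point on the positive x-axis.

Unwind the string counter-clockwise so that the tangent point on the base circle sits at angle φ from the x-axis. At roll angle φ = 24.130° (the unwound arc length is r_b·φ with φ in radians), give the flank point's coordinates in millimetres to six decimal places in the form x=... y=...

pitch radius r_p = m·N/2 = 1.182·42/2 = 24.822000
base radius r_b = r_p·cos α = 24.822000·cos 19.561° = 23.389412
roll angle φ = 24.130° = 0.42114795 rad
x = r_b·(cos φ + φ·sin φ) = 23.389412·(0.91262025 + 0.42114795·0.40880836) = 25.372579
y = r_b·(sin φ − φ·cos φ) = 23.389412·(0.40880836 − 0.42114795·0.91262025) = 0.572110

x=25.372579 y=0.572110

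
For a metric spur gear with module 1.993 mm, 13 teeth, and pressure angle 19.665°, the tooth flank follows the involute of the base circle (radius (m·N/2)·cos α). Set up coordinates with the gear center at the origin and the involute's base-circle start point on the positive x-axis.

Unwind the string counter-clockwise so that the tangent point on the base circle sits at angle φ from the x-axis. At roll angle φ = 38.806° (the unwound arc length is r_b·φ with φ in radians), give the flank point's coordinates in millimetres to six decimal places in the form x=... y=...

x=14.684135 y=1.206355

pitch radius r_p = m·N/2 = 1.993·13/2 = 12.954500
base radius r_b = r_p·cos α = 12.954500·cos 19.665° = 12.198945
roll angle φ = 38.806° = 0.67729247 rad
x = r_b·(cos φ + φ·sin φ) = 12.198945·(0.77927234 + 0.67729247·0.62668542) = 14.684135
y = r_b·(sin φ − φ·cos φ) = 12.198945·(0.62668542 − 0.67729247·0.77927234) = 1.206355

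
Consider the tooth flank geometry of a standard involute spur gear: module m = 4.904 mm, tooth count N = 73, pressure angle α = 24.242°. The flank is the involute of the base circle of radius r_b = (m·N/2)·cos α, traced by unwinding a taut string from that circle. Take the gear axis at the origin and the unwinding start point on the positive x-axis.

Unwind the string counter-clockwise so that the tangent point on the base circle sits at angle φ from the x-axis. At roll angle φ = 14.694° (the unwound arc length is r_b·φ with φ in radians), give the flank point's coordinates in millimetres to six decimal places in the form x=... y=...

pitch radius r_p = m·N/2 = 4.904·73/2 = 178.996000
base radius r_b = r_p·cos α = 178.996000·cos 24.242° = 163.212022
roll angle φ = 14.694° = 0.25645868 rad
x = r_b·(cos φ + φ·sin φ) = 163.212022·(0.96729432 + 0.25645868·0.25365665) = 168.491404
y = r_b·(sin φ − φ·cos φ) = 163.212022·(0.25365665 − 0.25645868·0.96729432) = 0.911641

x=168.491404 y=0.911641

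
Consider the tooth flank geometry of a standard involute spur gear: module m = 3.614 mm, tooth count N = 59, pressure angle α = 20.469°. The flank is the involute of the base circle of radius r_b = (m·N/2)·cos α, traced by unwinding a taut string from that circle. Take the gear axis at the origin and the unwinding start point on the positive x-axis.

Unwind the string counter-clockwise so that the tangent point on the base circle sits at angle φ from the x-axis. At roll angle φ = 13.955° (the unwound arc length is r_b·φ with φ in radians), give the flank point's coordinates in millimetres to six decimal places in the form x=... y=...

x=102.800406 y=0.478198

pitch radius r_p = m·N/2 = 3.614·59/2 = 106.613000
base radius r_b = r_p·cos α = 106.613000·cos 20.469° = 99.881619
roll angle φ = 13.955° = 0.24356070 rad
x = r_b·(cos φ + φ·sin φ) = 99.881619·(0.97048543 + 0.24356070·0.24115975) = 102.800406
y = r_b·(sin φ − φ·cos φ) = 99.881619·(0.24115975 − 0.24356070·0.97048543) = 0.478198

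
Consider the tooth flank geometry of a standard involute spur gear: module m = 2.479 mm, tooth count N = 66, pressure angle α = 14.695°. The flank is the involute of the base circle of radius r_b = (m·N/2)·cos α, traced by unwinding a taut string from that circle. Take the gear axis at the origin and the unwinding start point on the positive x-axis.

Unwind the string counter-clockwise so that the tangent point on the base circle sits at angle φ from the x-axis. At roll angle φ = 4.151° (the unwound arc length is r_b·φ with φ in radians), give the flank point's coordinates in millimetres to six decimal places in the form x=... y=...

pitch radius r_p = m·N/2 = 2.479·66/2 = 81.807000
base radius r_b = r_p·cos α = 81.807000·cos 14.695° = 79.131084
roll angle φ = 4.151° = 0.07244862 rad
x = r_b·(cos φ + φ·sin φ) = 79.131084·(0.99737675 + 0.07244862·0.07238526) = 79.338484
y = r_b·(sin φ − φ·cos φ) = 79.131084·(0.07238526 − 0.07244862·0.99737675) = 0.010025

x=79.338484 y=0.010025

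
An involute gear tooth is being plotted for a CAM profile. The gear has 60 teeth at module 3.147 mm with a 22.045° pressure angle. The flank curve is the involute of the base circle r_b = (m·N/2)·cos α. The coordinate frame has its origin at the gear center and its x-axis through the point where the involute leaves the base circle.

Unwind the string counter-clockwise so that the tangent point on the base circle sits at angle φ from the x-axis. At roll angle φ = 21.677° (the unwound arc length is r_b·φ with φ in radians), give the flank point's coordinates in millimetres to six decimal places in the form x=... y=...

pitch radius r_p = m·N/2 = 3.147·60/2 = 94.410000
base radius r_b = r_p·cos α = 94.410000·cos 22.045° = 87.507624
roll angle φ = 21.677° = 0.37833502 rad
x = r_b·(cos φ + φ·sin φ) = 87.507624·(0.92928092 + 0.37833502·0.36937375) = 93.548096
y = r_b·(sin φ − φ·cos φ) = 87.507624·(0.36937375 − 0.37833502·0.92928092) = 1.557131

x=93.548096 y=1.557131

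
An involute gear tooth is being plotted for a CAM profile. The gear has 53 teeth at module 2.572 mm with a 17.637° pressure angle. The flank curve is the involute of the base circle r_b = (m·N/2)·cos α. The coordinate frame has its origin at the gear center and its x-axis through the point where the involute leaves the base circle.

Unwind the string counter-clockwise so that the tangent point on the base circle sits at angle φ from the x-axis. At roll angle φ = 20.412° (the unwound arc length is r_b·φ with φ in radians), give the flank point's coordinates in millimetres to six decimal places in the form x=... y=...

pitch radius r_p = m·N/2 = 2.572·53/2 = 68.158000
base radius r_b = r_p·cos α = 68.158000·cos 17.637° = 64.954247
roll angle φ = 20.412° = 0.35625661 rad
x = r_b·(cos φ + φ·sin φ) = 64.954247·(0.93720896 + 0.35625661·0.34876834) = 68.946335
y = r_b·(sin φ − φ·cos φ) = 64.954247·(0.34876834 − 0.35625661·0.93720896) = 0.966614

x=68.946335 y=0.966614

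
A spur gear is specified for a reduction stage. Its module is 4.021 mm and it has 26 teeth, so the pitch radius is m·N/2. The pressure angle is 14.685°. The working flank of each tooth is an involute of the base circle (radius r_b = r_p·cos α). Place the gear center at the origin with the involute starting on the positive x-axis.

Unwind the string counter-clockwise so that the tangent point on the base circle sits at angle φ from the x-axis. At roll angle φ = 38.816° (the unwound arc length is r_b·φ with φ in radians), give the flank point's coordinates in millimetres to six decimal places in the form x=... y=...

x=60.871395 y=5.004172

pitch radius r_p = m·N/2 = 4.021·26/2 = 52.273000
base radius r_b = r_p·cos α = 52.273000·cos 14.685° = 50.565458
roll angle φ = 38.816° = 0.67746700 rad
x = r_b·(cos φ + φ·sin φ) = 50.565458·(0.77916295 + 0.67746700·0.62682142) = 60.871395
y = r_b·(sin φ − φ·cos φ) = 50.565458·(0.62682142 − 0.67746700·0.77916295) = 5.004172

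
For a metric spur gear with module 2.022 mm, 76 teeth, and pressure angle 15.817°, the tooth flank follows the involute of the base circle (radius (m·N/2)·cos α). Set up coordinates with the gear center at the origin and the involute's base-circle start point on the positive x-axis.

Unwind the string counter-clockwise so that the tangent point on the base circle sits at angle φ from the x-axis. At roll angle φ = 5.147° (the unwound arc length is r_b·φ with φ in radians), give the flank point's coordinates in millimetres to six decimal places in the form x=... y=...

pitch radius r_p = m·N/2 = 2.022·76/2 = 76.836000
base radius r_b = r_p·cos α = 76.836000·cos 15.817° = 73.926771
roll angle φ = 5.147° = 0.08983210 rad
x = r_b·(cos φ + φ·sin φ) = 73.926771·(0.99596781 + 0.08983210·0.08971132) = 74.224457
y = r_b·(sin φ − φ·cos φ) = 73.926771·(0.08971132 − 0.08983210·0.99596781) = 0.017849

x=74.224457 y=0.017849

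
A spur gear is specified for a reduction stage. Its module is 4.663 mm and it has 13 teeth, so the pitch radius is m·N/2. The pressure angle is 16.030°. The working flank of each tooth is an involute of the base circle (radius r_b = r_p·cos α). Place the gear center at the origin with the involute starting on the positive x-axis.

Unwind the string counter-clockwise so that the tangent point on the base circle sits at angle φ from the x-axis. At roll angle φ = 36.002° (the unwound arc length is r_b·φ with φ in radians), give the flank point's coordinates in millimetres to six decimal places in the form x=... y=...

pitch radius r_p = m·N/2 = 4.663·13/2 = 30.309500
base radius r_b = r_p·cos α = 30.309500·cos 16.030° = 29.130983
roll angle φ = 36.002° = 0.62835344 rad
x = r_b·(cos φ + φ·sin φ) = 29.130983·(0.80899648 + 0.62835344·0.58781349) = 34.326526
y = r_b·(sin φ − φ·cos φ) = 29.130983·(0.58781349 − 0.62835344·0.80899648) = 2.315266

x=34.326526 y=2.315266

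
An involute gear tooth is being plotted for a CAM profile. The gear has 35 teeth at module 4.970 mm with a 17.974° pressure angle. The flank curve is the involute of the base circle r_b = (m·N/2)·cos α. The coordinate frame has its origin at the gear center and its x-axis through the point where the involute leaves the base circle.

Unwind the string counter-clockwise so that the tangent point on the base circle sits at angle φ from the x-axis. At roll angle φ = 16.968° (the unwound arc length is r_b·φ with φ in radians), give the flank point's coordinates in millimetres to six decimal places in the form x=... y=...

pitch radius r_p = m·N/2 = 4.970·35/2 = 86.975000
base radius r_b = r_p·cos α = 86.975000·cos 17.974° = 82.730328
roll angle φ = 16.968° = 0.29614747 rad
x = r_b·(cos φ + φ·sin φ) = 82.730328·(0.95646790 + 0.29614747·0.29183756) = 86.279033
y = r_b·(sin φ − φ·cos φ) = 82.730328·(0.29183756 − 0.29614747·0.95646790) = 0.709993

x=86.279033 y=0.709993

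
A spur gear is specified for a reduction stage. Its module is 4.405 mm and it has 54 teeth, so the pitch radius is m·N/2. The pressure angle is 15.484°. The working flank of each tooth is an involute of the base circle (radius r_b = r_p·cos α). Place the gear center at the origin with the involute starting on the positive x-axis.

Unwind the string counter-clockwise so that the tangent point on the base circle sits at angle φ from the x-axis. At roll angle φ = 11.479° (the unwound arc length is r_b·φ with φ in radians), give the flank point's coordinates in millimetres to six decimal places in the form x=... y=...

x=116.895539 y=0.306008

pitch radius r_p = m·N/2 = 4.405·54/2 = 118.935000
base radius r_b = r_p·cos α = 118.935000·cos 15.484° = 114.618259
roll angle φ = 11.479° = 0.20034634 rad
x = r_b·(cos φ + φ·sin φ) = 114.618259·(0.97999771 + 0.20034634·0.19900876) = 116.895539
y = r_b·(sin φ − φ·cos φ) = 114.618259·(0.19900876 − 0.20034634·0.97999771) = 0.306008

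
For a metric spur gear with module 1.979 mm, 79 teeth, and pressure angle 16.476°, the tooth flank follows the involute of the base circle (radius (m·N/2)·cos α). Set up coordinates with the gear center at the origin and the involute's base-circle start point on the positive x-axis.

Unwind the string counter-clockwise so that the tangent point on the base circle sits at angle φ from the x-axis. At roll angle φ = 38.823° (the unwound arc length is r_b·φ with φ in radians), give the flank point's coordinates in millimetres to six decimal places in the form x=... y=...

x=90.243572 y=7.422319

pitch radius r_p = m·N/2 = 1.979·79/2 = 78.170500
base radius r_b = r_p·cos α = 78.170500·cos 16.476° = 74.960711
roll angle φ = 38.823° = 0.67758918 rad
x = r_b·(cos φ + φ·sin φ) = 74.960711·(0.77908637 + 0.67758918·0.62691661) = 90.243572
y = r_b·(sin φ − φ·cos φ) = 74.960711·(0.62691661 − 0.67758918·0.77908637) = 7.422319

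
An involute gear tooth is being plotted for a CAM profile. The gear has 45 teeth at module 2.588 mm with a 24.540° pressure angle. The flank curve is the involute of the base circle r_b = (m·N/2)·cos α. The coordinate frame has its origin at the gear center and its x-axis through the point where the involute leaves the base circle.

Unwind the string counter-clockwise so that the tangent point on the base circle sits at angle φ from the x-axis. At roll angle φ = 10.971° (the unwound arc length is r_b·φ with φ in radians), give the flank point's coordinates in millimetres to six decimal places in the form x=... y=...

pitch radius r_p = m·N/2 = 2.588·45/2 = 58.230000
base radius r_b = r_p·cos α = 58.230000·cos 24.540° = 52.970174
roll angle φ = 10.971° = 0.19148007 rad
x = r_b·(cos φ + φ·sin φ) = 52.970174·(0.98172363 + 0.19148007·0.19031212) = 53.932356
y = r_b·(sin φ − φ·cos φ) = 52.970174·(0.19031212 − 0.19148007·0.98172363) = 0.123506

x=53.932356 y=0.123506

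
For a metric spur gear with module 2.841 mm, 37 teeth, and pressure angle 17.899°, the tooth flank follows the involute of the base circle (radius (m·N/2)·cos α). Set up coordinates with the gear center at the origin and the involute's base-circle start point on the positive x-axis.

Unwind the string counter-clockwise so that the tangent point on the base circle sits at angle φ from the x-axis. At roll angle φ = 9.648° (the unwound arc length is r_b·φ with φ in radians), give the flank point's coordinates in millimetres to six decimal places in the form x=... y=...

pitch radius r_p = m·N/2 = 2.841·37/2 = 52.558500
base radius r_b = r_p·cos α = 52.558500·cos 17.899° = 50.014656
roll angle φ = 9.648° = 0.16838937 rad
x = r_b·(cos φ + φ·sin φ) = 50.014656·(0.98585598 + 0.16838937·0.16759471) = 50.718720
y = r_b·(sin φ − φ·cos φ) = 50.014656·(0.16759471 − 0.16838937·0.98585598) = 0.079376

x=50.718720 y=0.079376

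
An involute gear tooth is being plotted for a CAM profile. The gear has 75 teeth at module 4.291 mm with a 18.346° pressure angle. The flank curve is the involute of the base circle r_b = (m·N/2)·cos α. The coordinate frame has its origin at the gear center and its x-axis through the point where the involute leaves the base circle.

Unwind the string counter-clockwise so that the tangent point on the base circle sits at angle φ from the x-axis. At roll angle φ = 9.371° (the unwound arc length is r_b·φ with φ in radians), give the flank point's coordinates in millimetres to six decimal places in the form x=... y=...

x=154.763000 y=0.222148

pitch radius r_p = m·N/2 = 4.291·75/2 = 160.912500
base radius r_b = r_p·cos α = 160.912500·cos 18.346° = 152.733814
roll angle φ = 9.371° = 0.16355480 rad
x = r_b·(cos φ + φ·sin φ) = 152.733814·(0.98665470 + 0.16355480·0.16282659) = 154.763000
y = r_b·(sin φ − φ·cos φ) = 152.733814·(0.16282659 − 0.16355480·0.98665470) = 0.222148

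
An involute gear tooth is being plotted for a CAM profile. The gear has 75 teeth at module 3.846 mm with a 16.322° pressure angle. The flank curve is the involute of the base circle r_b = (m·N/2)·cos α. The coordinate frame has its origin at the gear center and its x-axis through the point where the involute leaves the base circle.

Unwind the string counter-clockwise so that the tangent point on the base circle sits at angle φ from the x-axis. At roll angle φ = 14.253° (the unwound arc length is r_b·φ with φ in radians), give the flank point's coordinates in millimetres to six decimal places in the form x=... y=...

x=142.628984 y=0.705854

pitch radius r_p = m·N/2 = 3.846·75/2 = 144.225000
base radius r_b = r_p·cos α = 144.225000·cos 16.322° = 138.412365
roll angle φ = 14.253° = 0.24876178 rad
x = r_b·(cos φ + φ·sin φ) = 138.412365·(0.96921802 + 0.24876178·0.24620404) = 142.628984
y = r_b·(sin φ − φ·cos φ) = 138.412365·(0.24620404 − 0.24876178·0.96921802) = 0.705854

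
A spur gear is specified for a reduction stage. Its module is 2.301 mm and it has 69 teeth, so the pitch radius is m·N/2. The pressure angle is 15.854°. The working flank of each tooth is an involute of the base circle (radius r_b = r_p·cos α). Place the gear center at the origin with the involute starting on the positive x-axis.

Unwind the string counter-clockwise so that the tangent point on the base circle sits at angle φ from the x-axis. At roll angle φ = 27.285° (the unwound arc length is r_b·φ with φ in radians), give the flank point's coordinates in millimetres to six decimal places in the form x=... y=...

x=84.538983 y=2.687168

pitch radius r_p = m·N/2 = 2.301·69/2 = 79.384500
base radius r_b = r_p·cos α = 79.384500·cos 15.854° = 76.364789
roll angle φ = 27.285° = 0.47621309 rad
x = r_b·(cos φ + φ·sin φ) = 76.364789·(0.88873728 + 0.47621309·0.45841690) = 84.538983
y = r_b·(sin φ − φ·cos φ) = 76.364789·(0.45841690 − 0.47621309·0.88873728) = 2.687168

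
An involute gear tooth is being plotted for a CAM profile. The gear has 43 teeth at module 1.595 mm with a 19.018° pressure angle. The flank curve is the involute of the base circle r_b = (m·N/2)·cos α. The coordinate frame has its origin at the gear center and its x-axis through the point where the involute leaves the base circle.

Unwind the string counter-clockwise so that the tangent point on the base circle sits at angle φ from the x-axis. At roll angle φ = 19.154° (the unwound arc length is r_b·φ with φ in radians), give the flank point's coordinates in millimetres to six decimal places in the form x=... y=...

x=34.182000 y=0.399255

pitch radius r_p = m·N/2 = 1.595·43/2 = 34.292500
base radius r_b = r_p·cos α = 34.292500·cos 19.018° = 32.420687
roll angle φ = 19.154° = 0.33430036 rad
x = r_b·(cos φ + φ·sin φ) = 32.420687·(0.94464010 + 0.33430036·0.32810835) = 34.182000
y = r_b·(sin φ − φ·cos φ) = 32.420687·(0.32810835 − 0.33430036·0.94464010) = 0.399255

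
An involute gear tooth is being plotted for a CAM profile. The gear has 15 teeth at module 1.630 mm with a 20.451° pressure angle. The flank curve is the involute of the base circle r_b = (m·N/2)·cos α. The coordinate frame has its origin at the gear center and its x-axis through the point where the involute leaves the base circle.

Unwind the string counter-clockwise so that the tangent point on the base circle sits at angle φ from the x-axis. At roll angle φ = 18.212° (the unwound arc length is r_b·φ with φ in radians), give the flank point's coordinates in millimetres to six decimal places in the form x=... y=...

pitch radius r_p = m·N/2 = 1.630·15/2 = 12.225000
base radius r_b = r_p·cos α = 12.225000·cos 20.451° = 11.454475
roll angle φ = 18.212° = 0.31785936 rad
x = r_b·(cos φ + φ·sin φ) = 11.454475·(0.94990662 + 0.31785936·0.31253387) = 12.018590
y = r_b·(sin φ − φ·cos φ) = 11.454475·(0.31253387 − 0.31785936·0.94990662) = 0.121385

x=12.018590 y=0.121385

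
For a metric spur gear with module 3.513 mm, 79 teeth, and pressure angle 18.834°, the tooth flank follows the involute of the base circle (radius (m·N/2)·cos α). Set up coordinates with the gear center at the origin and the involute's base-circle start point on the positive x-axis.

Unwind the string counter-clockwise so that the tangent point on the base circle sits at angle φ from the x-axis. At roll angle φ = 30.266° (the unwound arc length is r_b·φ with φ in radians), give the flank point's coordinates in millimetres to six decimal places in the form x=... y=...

x=148.398854 y=6.274588

pitch radius r_p = m·N/2 = 3.513·79/2 = 138.763500
base radius r_b = r_p·cos α = 138.763500·cos 18.834° = 131.333805
roll angle φ = 30.266° = 0.52824135 rad
x = r_b·(cos φ + φ·sin φ) = 131.333805·(0.86369479 + 0.52824135·0.50401519) = 148.398854
y = r_b·(sin φ − φ·cos φ) = 131.333805·(0.50401519 − 0.52824135·0.86369479) = 6.274588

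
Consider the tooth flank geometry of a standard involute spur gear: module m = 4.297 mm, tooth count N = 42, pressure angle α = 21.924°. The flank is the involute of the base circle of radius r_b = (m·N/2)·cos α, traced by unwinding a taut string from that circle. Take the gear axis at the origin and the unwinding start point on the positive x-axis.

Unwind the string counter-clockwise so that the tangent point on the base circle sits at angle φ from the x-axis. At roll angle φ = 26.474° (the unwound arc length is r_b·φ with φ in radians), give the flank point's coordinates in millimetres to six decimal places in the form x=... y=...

x=92.175795 y=2.694336

pitch radius r_p = m·N/2 = 4.297·42/2 = 90.237000
base radius r_b = r_p·cos α = 90.237000·cos 21.924° = 83.711054
roll angle φ = 26.474° = 0.46205847 rad
x = r_b·(cos φ + φ·sin φ) = 83.711054·(0.89513675 + 0.46205847·0.44579166) = 92.175795
y = r_b·(sin φ − φ·cos φ) = 83.711054·(0.44579166 − 0.46205847·0.89513675) = 2.694336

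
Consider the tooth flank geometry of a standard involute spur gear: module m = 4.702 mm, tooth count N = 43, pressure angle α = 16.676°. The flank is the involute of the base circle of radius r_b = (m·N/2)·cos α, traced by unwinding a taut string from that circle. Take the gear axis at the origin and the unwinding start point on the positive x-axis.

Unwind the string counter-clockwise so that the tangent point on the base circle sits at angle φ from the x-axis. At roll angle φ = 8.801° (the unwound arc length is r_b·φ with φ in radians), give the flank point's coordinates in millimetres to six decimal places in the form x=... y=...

pitch radius r_p = m·N/2 = 4.702·43/2 = 101.093000
base radius r_b = r_p·cos α = 101.093000·cos 16.676° = 96.841309
roll angle φ = 8.801° = 0.15360643 rad
x = r_b·(cos φ + φ·sin φ) = 96.841309·(0.98822571 + 0.15360643·0.15300308) = 97.977061
y = r_b·(sin φ − φ·cos φ) = 96.841309·(0.15300308 − 0.15360643·0.98822571) = 0.116719

x=97.977061 y=0.116719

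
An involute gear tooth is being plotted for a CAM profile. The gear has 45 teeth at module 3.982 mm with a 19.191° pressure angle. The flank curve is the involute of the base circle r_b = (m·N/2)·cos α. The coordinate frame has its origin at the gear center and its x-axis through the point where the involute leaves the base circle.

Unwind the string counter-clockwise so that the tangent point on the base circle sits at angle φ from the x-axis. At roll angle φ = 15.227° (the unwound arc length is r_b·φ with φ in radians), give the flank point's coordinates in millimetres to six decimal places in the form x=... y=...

pitch radius r_p = m·N/2 = 3.982·45/2 = 89.595000
base radius r_b = r_p·cos α = 89.595000·cos 19.191° = 84.616028
roll angle φ = 15.227° = 0.26576129 rad
x = r_b·(cos φ + φ·sin φ) = 84.616028·(0.96489283 + 0.26576129·0.26264390) = 87.551647
y = r_b·(sin φ − φ·cos φ) = 84.616028·(0.26264390 − 0.26576129·0.96489283) = 0.525698

x=87.551647 y=0.525698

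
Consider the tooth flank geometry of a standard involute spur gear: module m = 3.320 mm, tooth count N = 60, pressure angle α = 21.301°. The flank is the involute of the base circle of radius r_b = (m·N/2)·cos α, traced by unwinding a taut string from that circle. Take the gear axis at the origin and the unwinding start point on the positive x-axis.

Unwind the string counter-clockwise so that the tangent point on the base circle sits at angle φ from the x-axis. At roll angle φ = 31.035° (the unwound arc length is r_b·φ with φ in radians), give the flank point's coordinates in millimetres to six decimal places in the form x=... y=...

pitch radius r_p = m·N/2 = 3.320·60/2 = 99.600000
base radius r_b = r_p·cos α = 99.600000·cos 21.301° = 92.795815
roll angle φ = 31.035° = 0.54166293 rad
x = r_b·(cos φ + φ·sin φ) = 92.795815·(0.85685252 + 0.54166293·0.51556159) = 105.426543
y = r_b·(sin φ − φ·cos φ) = 92.795815·(0.51556159 − 0.54166293·0.85685252) = 4.773077

x=105.426543 y=4.773077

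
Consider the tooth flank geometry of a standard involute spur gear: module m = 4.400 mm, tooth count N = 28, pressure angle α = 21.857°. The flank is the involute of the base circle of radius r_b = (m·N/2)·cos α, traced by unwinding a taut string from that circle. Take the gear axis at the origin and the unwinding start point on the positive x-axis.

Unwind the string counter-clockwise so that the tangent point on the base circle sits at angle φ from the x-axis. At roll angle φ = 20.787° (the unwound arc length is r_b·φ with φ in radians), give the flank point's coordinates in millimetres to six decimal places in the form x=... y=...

x=60.811657 y=0.898136

pitch radius r_p = m·N/2 = 4.400·28/2 = 61.600000
base radius r_b = r_p·cos α = 61.600000·cos 21.857° = 57.171940
roll angle φ = 20.787° = 0.36280159 rad
x = r_b·(cos φ + φ·sin φ) = 57.171940·(0.93490622 + 0.36280159·0.35489485) = 60.811657
y = r_b·(sin φ − φ·cos φ) = 57.171940·(0.35489485 − 0.36280159·0.93490622) = 0.898136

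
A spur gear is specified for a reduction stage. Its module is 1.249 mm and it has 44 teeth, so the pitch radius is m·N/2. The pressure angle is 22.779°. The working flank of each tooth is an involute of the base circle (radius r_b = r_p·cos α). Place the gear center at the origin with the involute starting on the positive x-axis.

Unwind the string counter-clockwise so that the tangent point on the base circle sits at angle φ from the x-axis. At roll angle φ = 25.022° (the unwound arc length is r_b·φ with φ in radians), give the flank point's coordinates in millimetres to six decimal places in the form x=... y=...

x=27.636825 y=0.690065

pitch radius r_p = m·N/2 = 1.249·44/2 = 27.478000
base radius r_b = r_p·cos α = 27.478000·cos 22.779° = 25.334857
roll angle φ = 25.022° = 0.43671629 rad
x = r_b·(cos φ + φ·sin φ) = 25.334857·(0.90614545 + 0.43671629·0.42296623) = 27.636825
y = r_b·(sin φ − φ·cos φ) = 25.334857·(0.42296623 − 0.43671629·0.90614545) = 0.690065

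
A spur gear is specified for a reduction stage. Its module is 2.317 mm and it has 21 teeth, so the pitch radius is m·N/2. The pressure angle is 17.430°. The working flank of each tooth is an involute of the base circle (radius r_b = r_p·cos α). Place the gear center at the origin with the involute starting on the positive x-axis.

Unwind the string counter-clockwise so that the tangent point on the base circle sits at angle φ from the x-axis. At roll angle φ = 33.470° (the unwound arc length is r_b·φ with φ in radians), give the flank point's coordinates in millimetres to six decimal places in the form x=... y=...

x=26.840298 y=1.490345

pitch radius r_p = m·N/2 = 2.317·21/2 = 24.328500
base radius r_b = r_p·cos α = 24.328500·cos 17.430° = 23.211423
roll angle φ = 33.470° = 0.58416170 rad
x = r_b·(cos φ + φ·sin φ) = 23.211423·(0.83417470 + 0.58416170·0.55150029) = 26.840298
y = r_b·(sin φ − φ·cos φ) = 23.211423·(0.55150029 − 0.58416170·0.83417470) = 1.490345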